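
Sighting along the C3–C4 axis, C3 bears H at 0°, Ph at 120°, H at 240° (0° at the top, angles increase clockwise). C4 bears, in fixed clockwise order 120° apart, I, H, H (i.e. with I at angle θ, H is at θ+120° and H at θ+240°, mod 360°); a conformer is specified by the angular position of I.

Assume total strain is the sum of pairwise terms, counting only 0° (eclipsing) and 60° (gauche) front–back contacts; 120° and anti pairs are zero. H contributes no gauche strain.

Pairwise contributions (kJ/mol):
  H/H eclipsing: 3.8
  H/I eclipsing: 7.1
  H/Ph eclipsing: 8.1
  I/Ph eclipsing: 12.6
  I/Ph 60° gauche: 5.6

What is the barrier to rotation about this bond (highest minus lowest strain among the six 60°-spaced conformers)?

20.2 kJ/mol

I at 0° (eclipsed): H(0°)/I(0°) eclipsed 7.1; Ph(120°)/H(120°) eclipsed 8.1; H(240°)/H(240°) eclipsed 3.8 → 19.0 kJ/mol.
I at 60° (staggered): Ph(120°)/I(60°) gauche 5.6 → 5.6 kJ/mol.
I at 120° (eclipsed): H(0°)/H(0°) eclipsed 3.8; Ph(120°)/I(120°) eclipsed 12.6; H(240°)/H(240°) eclipsed 3.8 → 20.2 kJ/mol.
I at 180° (staggered): Ph(120°)/I(180°) gauche 5.6 → 5.6 kJ/mol.
I at 240° (eclipsed): H(0°)/H(0°) eclipsed 3.8; Ph(120°)/H(120°) eclipsed 8.1; H(240°)/I(240°) eclipsed 7.1 → 19.0 kJ/mol.
I at 300° (staggered): no non-H gauche contacts → 0.0 kJ/mol.
Max at 120° (20.2 kJ/mol), min at 300° (0.0 kJ/mol); barrier = 20.2 kJ/mol.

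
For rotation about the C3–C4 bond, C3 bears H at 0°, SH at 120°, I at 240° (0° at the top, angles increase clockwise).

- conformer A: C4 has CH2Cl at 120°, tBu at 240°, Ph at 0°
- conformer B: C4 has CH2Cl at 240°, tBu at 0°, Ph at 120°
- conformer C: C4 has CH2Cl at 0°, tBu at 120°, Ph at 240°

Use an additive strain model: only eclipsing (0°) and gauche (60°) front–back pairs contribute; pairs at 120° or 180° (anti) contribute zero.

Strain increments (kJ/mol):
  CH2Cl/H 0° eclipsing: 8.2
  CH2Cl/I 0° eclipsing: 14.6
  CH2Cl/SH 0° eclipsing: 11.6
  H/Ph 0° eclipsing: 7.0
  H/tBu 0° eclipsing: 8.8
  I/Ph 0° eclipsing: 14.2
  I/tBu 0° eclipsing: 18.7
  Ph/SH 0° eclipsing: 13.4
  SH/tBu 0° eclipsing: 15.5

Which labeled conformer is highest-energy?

C

A (eclipsed): H–Ph eclipsed, SH–CH2Cl eclipsed, I–tBu eclipsed; 7.0 + 11.6 + 18.7 = 37.3 kJ/mol.
B (eclipsed): H–tBu eclipsed, SH–Ph eclipsed, I–CH2Cl eclipsed; 8.8 + 13.4 + 14.6 = 36.8 kJ/mol.
C (eclipsed): H–CH2Cl eclipsed, SH–tBu eclipsed, I–Ph eclipsed; 8.2 + 15.5 + 14.2 = 37.9 kJ/mol.
C has the highest total (37.9 kJ/mol).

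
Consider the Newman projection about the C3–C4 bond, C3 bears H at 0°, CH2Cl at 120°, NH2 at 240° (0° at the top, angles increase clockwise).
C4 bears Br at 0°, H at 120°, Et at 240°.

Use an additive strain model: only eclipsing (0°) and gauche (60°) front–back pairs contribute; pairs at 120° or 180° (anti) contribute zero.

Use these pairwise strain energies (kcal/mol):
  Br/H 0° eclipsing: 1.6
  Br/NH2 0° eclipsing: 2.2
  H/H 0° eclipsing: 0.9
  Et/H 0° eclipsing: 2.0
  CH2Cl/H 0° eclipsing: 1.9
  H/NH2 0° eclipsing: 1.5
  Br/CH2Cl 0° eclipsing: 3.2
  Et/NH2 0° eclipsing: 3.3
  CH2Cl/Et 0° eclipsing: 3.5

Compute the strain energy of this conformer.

6.8 kcal/mol

This conformer (eclipsed): H–Br eclipsed, CH2Cl–H eclipsed, NH2–Et eclipsed; 1.6 + 1.9 + 3.3 = 6.8 kcal/mol.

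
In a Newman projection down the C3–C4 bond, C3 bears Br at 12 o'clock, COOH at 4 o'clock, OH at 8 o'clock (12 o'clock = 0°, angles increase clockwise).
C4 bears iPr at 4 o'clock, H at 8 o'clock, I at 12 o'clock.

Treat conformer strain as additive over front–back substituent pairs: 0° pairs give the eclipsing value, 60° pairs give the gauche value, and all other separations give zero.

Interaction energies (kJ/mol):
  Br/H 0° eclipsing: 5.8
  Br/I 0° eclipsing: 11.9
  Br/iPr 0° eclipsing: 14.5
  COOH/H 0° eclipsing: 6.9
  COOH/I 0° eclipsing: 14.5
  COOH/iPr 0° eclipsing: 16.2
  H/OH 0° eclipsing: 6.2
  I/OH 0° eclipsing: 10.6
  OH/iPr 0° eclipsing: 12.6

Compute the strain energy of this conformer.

This conformer (eclipsed): Br(0°)/I(0°) eclipsed 11.9; COOH(120°)/iPr(120°) eclipsed 16.2; OH(240°)/H(240°) eclipsed 6.2 → 34.3 kJ/mol.

34.3 kJ/mol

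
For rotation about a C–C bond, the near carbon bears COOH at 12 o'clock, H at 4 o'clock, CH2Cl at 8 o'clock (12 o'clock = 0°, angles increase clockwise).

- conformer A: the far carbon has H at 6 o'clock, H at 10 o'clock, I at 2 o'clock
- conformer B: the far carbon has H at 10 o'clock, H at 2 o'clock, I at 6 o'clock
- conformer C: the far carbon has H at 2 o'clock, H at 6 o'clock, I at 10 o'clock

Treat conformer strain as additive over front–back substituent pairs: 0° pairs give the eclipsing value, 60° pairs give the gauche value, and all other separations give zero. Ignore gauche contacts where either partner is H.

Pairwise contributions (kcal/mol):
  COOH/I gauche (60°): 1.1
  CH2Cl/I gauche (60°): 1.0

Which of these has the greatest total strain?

A (staggered): COOH(0°)/I(60°) gauche 1.1 → 1.1 kcal/mol.
B (staggered): CH2Cl(240°)/I(180°) gauche 1.0 → 1.0 kcal/mol.
C (staggered): COOH(0°)/I(300°) gauche 1.1; CH2Cl(240°)/I(300°) gauche 1.0 → 2.1 kcal/mol.
C has the highest total (2.1 kcal/mol).

C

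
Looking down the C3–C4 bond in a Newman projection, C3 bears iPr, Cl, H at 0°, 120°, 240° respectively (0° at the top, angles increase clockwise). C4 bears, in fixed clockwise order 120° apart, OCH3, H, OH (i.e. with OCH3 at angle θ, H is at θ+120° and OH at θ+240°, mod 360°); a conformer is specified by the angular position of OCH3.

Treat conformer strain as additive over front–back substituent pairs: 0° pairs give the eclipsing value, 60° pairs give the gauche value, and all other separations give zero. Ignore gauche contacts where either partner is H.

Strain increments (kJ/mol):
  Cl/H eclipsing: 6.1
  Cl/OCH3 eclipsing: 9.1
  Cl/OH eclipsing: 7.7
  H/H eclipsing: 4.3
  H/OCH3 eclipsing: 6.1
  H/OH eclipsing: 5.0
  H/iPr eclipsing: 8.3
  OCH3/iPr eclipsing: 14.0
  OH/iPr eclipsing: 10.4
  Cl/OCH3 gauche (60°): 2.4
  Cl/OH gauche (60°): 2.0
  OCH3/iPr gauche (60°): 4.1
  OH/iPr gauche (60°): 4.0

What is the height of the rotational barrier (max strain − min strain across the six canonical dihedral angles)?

19.0 kJ/mol

OCH3 at 0° is eclipsed. iPr at 0° is eclipsed with OCH3 at 0° (14.0); Cl at 120° is eclipsed with H at 120° (6.1); H at 240° is eclipsed with OH at 240° (5.0). Total 25.1 kJ/mol.
OCH3 at 60° is staggered. iPr at 0° is gauche with OCH3 at 60° (4.1); iPr at 0° is gauche with OH at 300° (4.0); Cl at 120° is gauche with OCH3 at 60° (2.4). Total 10.5 kJ/mol.
OCH3 at 120° is eclipsed. iPr at 0° is eclipsed with OH at 0° (10.4); Cl at 120° is eclipsed with OCH3 at 120° (9.1); H at 240° is eclipsed with H at 240° (4.3). Total 23.8 kJ/mol.
OCH3 at 180° is staggered. iPr at 0° is gauche with OH at 60° (4.0); Cl at 120° is gauche with OCH3 at 180° (2.4); Cl at 120° is gauche with OH at 60° (2.0). Total 8.4 kJ/mol.
OCH3 at 240° is eclipsed. iPr at 0° is eclipsed with H at 0° (8.3); Cl at 120° is eclipsed with OH at 120° (7.7); H at 240° is eclipsed with OCH3 at 240° (6.1). Total 22.1 kJ/mol.
OCH3 at 300° is staggered. iPr at 0° is gauche with OCH3 at 300° (4.1); Cl at 120° is gauche with OH at 180° (2.0). Total 6.1 kJ/mol.
Max at 0° (25.1 kJ/mol), min at 300° (6.1 kJ/mol); barrier = 19.0 kJ/mol.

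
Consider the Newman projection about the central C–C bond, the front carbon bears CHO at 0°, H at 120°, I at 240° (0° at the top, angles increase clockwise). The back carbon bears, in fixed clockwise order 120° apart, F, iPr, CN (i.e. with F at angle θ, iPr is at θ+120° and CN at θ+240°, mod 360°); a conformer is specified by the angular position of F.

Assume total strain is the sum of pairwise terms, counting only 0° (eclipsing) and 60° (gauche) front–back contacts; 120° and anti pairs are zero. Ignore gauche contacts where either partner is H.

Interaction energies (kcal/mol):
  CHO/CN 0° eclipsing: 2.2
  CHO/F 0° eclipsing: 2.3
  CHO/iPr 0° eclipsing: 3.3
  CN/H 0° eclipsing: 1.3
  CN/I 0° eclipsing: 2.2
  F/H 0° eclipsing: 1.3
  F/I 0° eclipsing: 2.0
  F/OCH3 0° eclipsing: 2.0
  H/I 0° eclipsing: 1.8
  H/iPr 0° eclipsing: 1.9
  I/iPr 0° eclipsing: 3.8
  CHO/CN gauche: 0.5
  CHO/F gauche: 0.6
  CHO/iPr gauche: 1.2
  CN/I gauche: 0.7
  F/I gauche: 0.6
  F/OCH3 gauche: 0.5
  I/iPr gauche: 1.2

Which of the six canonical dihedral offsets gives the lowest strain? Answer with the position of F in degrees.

F at 0° (eclipsed): CHO(0°)/F(0°) eclipsed 2.3; H(120°)/iPr(120°) eclipsed 1.9; I(240°)/CN(240°) eclipsed 2.2 → 6.4 kcal/mol.
F at 60° (staggered): CHO(0°)/F(60°) gauche 0.6; CHO(0°)/CN(300°) gauche 0.5; I(240°)/iPr(180°) gauche 1.2; I(240°)/CN(300°) gauche 0.7 → 3.0 kcal/mol.
F at 120° (eclipsed): CHO(0°)/CN(0°) eclipsed 2.2; H(120°)/F(120°) eclipsed 1.3; I(240°)/iPr(240°) eclipsed 3.8 → 7.3 kcal/mol.
F at 180° (staggered): CHO(0°)/iPr(300°) gauche 1.2; CHO(0°)/CN(60°) gauche 0.5; I(240°)/F(180°) gauche 0.6; I(240°)/iPr(300°) gauche 1.2 → 3.5 kcal/mol.
F at 240° (eclipsed): CHO(0°)/iPr(0°) eclipsed 3.3; H(120°)/CN(120°) eclipsed 1.3; I(240°)/F(240°) eclipsed 2.0 → 6.6 kcal/mol.
F at 300° (staggered): CHO(0°)/F(300°) gauche 0.6; CHO(0°)/iPr(60°) gauche 1.2; I(240°)/F(300°) gauche 0.6; I(240°)/CN(180°) gauche 0.7 → 3.1 kcal/mol.
The minimum (3.0 kcal/mol) occurs with F at 60°.

60°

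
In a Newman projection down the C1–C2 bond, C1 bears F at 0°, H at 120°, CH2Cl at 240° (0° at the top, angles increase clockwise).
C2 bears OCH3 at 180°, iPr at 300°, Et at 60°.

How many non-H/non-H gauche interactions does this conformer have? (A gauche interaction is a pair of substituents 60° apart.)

Non-H gauche pairs: F(0°)/iPr(300°); F(0°)/Et(60°); CH2Cl(240°)/OCH3(180°); CH2Cl(240°)/iPr(300°) — 4 interactions.

4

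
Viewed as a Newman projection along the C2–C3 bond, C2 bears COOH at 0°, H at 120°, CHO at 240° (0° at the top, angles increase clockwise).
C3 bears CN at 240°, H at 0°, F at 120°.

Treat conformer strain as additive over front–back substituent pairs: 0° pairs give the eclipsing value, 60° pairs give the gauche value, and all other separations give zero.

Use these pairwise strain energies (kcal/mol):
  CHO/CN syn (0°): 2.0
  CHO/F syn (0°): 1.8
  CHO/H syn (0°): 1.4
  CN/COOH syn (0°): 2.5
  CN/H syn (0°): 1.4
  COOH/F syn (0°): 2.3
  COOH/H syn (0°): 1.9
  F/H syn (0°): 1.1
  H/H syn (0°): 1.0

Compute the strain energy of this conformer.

5.0 kcal/mol

This conformer (eclipsed): COOH(0°)/H(0°) eclipsed 1.9; H(120°)/F(120°) eclipsed 1.1; CHO(240°)/CN(240°) eclipsed 2.0 → 5.0 kcal/mol.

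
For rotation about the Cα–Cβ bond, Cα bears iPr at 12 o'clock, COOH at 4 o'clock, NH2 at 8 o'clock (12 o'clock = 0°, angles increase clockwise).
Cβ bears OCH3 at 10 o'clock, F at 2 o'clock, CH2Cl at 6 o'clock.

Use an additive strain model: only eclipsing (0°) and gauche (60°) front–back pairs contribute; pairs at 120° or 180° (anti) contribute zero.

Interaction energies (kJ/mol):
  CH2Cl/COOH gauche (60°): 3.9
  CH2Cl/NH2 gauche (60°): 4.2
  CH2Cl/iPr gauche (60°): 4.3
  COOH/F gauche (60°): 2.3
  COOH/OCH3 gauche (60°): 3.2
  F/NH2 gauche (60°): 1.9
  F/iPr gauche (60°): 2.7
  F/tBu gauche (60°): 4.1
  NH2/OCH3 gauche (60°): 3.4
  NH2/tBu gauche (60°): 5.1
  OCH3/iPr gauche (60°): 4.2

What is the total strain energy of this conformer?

20.7 kJ/mol

This conformer (staggered): iPr–OCH3 gauche, iPr–F gauche, COOH–F gauche, COOH–CH2Cl gauche, NH2–OCH3 gauche, NH2–CH2Cl gauche; 4.2 + 2.7 + 2.3 + 3.9 + 3.4 + 4.2 = 20.7 kJ/mol.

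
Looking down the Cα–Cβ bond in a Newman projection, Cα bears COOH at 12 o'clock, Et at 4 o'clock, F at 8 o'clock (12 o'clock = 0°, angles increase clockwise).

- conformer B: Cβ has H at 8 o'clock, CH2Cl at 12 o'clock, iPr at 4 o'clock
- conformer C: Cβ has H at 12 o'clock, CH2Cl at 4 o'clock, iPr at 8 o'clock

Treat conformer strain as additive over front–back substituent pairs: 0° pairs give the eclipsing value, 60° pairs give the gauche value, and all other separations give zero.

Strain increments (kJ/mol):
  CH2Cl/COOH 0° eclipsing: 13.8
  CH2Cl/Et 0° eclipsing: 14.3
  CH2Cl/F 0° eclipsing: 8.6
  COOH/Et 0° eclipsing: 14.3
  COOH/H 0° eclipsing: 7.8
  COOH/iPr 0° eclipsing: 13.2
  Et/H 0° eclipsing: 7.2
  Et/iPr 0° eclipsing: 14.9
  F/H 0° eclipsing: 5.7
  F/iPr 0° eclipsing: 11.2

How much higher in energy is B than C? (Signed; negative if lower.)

+1.1 kJ/mol

B (eclipsed): COOH–CH2Cl eclipsed, Et–iPr eclipsed, F–H eclipsed; 13.8 + 14.9 + 5.7 = 34.4 kJ/mol.
C (eclipsed): COOH–H eclipsed, Et–CH2Cl eclipsed, F–iPr eclipsed; 7.8 + 14.3 + 11.2 = 33.3 kJ/mol.
E(B) − E(C) = 34.4 − 33.3 = +1.1 kJ/mol.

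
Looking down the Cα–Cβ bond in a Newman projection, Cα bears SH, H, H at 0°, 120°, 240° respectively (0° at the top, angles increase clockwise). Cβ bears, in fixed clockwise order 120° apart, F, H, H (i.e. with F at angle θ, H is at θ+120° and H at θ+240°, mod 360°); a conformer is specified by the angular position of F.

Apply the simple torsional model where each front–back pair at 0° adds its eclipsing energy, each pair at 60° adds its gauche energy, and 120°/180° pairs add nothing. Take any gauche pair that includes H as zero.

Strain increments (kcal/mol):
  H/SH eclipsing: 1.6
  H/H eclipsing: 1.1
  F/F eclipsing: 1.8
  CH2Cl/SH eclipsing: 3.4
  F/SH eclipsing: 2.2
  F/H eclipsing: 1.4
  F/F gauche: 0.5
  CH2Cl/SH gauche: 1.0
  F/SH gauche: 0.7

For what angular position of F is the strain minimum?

180°

F at 0° (eclipsed): SH–F eclipsed, H–H eclipsed, H–H eclipsed; 2.2 + 1.1 + 1.1 = 4.4 kcal/mol.
F at 60° (staggered): SH–F gauche; 0.7 = 0.7 kcal/mol.
F at 120° (eclipsed): SH–H eclipsed, H–F eclipsed, H–H eclipsed; 1.6 + 1.4 + 1.1 = 4.1 kcal/mol.
F at 180° (staggered): no non-H gauche contacts → 0.0 kcal/mol.
F at 240° (eclipsed): SH–H eclipsed, H–H eclipsed, H–F eclipsed; 1.6 + 1.1 + 1.4 = 4.1 kcal/mol.
F at 300° (staggered): SH–F gauche; 0.7 = 0.7 kcal/mol.
The minimum (0.0 kcal/mol) occurs with F at 180°.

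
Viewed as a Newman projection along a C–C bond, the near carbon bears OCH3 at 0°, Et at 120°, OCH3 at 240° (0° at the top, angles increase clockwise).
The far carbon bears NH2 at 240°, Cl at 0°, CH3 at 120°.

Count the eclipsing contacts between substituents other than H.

Non-H eclipsing pairs: OCH3(0°)/Cl(0°); Et(120°)/CH3(120°); OCH3(240°)/NH2(240°) — 3 interactions.

3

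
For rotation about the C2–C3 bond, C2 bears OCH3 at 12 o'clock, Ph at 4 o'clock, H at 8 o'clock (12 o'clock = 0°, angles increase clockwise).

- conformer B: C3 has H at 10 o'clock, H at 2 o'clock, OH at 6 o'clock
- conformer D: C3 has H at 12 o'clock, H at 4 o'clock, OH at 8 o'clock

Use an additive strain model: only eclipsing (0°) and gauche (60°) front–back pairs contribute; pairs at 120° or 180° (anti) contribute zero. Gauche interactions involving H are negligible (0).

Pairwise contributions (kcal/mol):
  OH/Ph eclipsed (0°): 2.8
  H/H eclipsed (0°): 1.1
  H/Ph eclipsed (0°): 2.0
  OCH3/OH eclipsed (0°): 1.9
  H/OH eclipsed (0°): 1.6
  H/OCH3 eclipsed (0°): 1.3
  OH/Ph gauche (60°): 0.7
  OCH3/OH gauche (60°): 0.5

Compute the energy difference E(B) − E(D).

-4.2 kcal/mol

B (staggered): Ph–OH gauche; 0.7 = 0.7 kcal/mol.
D (eclipsed): OCH3–H eclipsed, Ph–H eclipsed, H–OH eclipsed; 1.3 + 2.0 + 1.6 = 4.9 kcal/mol.
E(B) − E(D) = 0.7 − 4.9 = -4.2 kcal/mol.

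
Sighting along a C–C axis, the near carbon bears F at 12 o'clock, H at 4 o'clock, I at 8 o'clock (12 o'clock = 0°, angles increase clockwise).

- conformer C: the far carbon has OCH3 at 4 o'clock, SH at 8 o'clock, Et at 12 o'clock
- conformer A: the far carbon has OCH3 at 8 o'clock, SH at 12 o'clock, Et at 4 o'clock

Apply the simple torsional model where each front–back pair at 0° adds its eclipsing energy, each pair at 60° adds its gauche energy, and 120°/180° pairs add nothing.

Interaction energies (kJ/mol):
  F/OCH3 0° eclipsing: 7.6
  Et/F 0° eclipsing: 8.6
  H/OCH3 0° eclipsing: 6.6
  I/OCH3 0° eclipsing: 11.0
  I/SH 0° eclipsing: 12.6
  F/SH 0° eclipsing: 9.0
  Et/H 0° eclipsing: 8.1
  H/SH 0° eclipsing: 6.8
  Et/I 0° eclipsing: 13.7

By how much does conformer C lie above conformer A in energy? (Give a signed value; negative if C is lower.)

C is eclipsed. F at 0° is eclipsed with Et at 0° (8.6); H at 120° is eclipsed with OCH3 at 120° (6.6); I at 240° is eclipsed with SH at 240° (12.6). Total 27.8 kJ/mol.
A is eclipsed. F at 0° is eclipsed with SH at 0° (9.0); H at 120° is eclipsed with Et at 120° (8.1); I at 240° is eclipsed with OCH3 at 240° (11.0). Total 28.1 kJ/mol.
E(C) − E(A) = 27.8 − 28.1 = -0.3 kJ/mol.

-0.3 kJ/mol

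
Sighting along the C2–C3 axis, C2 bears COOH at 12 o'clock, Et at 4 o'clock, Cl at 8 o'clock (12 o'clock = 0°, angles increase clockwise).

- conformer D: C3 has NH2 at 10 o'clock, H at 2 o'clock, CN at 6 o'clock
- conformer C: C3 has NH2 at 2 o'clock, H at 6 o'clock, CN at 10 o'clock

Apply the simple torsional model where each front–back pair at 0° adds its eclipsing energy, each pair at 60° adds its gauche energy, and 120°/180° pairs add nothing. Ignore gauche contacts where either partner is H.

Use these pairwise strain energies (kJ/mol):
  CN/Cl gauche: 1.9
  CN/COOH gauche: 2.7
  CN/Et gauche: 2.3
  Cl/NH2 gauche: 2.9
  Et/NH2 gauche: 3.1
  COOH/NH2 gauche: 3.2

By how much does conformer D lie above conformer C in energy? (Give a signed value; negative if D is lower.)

D (staggered): COOH(0°)/NH2(300°) gauche 3.2; Et(120°)/CN(180°) gauche 2.3; Cl(240°)/NH2(300°) gauche 2.9; Cl(240°)/CN(180°) gauche 1.9 → 10.3 kJ/mol.
C (staggered): COOH(0°)/NH2(60°) gauche 3.2; COOH(0°)/CN(300°) gauche 2.7; Et(120°)/NH2(60°) gauche 3.1; Cl(240°)/CN(300°) gauche 1.9 → 10.9 kJ/mol.
E(D) − E(C) = 10.3 − 10.9 = -0.6 kJ/mol.

-0.6 kJ/mol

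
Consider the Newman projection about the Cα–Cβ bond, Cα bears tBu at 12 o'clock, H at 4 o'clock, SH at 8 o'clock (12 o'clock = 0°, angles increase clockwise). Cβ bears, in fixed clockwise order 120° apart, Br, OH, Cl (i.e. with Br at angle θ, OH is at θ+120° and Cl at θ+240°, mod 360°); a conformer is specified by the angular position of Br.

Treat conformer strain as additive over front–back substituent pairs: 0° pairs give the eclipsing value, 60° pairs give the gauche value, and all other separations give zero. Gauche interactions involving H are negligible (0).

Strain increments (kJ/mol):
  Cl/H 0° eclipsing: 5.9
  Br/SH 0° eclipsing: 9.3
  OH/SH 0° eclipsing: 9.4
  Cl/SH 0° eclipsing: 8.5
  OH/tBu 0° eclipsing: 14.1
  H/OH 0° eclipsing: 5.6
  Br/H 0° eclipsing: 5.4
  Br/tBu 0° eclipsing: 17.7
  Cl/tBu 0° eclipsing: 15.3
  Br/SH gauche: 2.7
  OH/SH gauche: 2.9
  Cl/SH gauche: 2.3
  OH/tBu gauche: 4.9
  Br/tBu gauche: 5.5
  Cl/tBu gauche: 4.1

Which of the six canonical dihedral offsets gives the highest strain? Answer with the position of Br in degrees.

0°

Br at 0° (eclipsed): tBu(0°)/Br(0°) eclipsed 17.7; H(120°)/OH(120°) eclipsed 5.6; SH(240°)/Cl(240°) eclipsed 8.5 → 31.8 kJ/mol.
Br at 60° (staggered): tBu(0°)/Br(60°) gauche 5.5; tBu(0°)/Cl(300°) gauche 4.1; SH(240°)/OH(180°) gauche 2.9; SH(240°)/Cl(300°) gauche 2.3 → 14.8 kJ/mol.
Br at 120° (eclipsed): tBu(0°)/Cl(0°) eclipsed 15.3; H(120°)/Br(120°) eclipsed 5.4; SH(240°)/OH(240°) eclipsed 9.4 → 30.1 kJ/mol.
Br at 180° (staggered): tBu(0°)/OH(300°) gauche 4.9; tBu(0°)/Cl(60°) gauche 4.1; SH(240°)/Br(180°) gauche 2.7; SH(240°)/OH(300°) gauche 2.9 → 14.6 kJ/mol.
Br at 240° (eclipsed): tBu(0°)/OH(0°) eclipsed 14.1; H(120°)/Cl(120°) eclipsed 5.9; SH(240°)/Br(240°) eclipsed 9.3 → 29.3 kJ/mol.
Br at 300° (staggered): tBu(0°)/Br(300°) gauche 5.5; tBu(0°)/OH(60°) gauche 4.9; SH(240°)/Br(300°) gauche 2.7; SH(240°)/Cl(180°) gauche 2.3 → 15.4 kJ/mol.
The maximum (31.8 kJ/mol) occurs with Br at 0°.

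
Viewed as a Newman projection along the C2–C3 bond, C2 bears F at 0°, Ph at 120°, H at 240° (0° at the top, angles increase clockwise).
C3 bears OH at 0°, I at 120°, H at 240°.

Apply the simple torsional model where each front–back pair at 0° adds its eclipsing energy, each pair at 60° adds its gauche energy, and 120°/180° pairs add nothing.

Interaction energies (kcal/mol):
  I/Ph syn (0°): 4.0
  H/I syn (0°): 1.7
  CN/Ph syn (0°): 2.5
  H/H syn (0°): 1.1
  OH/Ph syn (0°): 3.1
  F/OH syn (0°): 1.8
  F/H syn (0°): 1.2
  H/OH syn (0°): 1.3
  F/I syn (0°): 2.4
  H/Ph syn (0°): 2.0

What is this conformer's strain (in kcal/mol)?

6.9 kcal/mol

This conformer (eclipsed): F–OH eclipsed, Ph–I eclipsed, H–H eclipsed; 1.8 + 4.0 + 1.1 = 6.9 kcal/mol.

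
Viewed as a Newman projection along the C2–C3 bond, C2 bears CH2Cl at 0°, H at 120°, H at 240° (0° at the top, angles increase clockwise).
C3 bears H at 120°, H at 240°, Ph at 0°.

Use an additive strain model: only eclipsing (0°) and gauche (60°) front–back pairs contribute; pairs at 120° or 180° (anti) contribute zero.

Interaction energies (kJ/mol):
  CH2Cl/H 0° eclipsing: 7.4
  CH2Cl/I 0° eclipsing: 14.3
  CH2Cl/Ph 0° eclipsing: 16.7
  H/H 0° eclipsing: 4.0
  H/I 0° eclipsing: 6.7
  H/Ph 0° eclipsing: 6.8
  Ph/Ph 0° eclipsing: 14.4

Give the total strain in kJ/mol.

This conformer is eclipsed. CH2Cl at 0° is eclipsed with Ph at 0° (16.7); H at 120° is eclipsed with H at 120° (4.0); H at 240° is eclipsed with H at 240° (4.0). Total 24.7 kJ/mol.

24.7 kJ/mol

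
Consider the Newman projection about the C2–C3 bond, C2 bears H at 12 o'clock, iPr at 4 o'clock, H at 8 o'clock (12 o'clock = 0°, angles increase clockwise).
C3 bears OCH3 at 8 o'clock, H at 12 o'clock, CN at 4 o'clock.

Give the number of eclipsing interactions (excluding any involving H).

Non-H eclipsing pairs: iPr(120°)/CN(120°) — 1 interaction.

1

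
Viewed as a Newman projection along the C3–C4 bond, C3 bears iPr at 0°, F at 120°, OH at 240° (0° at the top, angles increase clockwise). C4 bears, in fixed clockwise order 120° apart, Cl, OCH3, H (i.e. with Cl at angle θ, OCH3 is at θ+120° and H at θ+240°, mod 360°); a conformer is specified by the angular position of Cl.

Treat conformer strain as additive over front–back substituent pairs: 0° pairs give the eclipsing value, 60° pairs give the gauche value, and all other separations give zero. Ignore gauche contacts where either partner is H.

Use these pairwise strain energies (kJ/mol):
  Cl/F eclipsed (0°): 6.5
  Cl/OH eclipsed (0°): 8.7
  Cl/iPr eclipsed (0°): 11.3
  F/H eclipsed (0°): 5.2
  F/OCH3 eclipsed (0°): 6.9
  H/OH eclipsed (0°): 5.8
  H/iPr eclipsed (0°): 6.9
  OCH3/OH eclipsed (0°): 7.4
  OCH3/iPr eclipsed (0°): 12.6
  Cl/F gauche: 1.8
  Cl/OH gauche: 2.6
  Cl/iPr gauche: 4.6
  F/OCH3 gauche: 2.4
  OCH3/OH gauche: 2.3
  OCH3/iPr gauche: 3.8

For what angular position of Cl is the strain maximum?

Cl at 0° (eclipsed): iPr–Cl eclipsed, F–OCH3 eclipsed, OH–H eclipsed; 11.3 + 6.9 + 5.8 = 24.0 kJ/mol.
Cl at 60° (staggered): iPr–Cl gauche, F–Cl gauche, F–OCH3 gauche, OH–OCH3 gauche; 4.6 + 1.8 + 2.4 + 2.3 = 11.1 kJ/mol.
Cl at 120° (eclipsed): iPr–H eclipsed, F–Cl eclipsed, OH–OCH3 eclipsed; 6.9 + 6.5 + 7.4 = 20.8 kJ/mol.
Cl at 180° (staggered): iPr–OCH3 gauche, F–Cl gauche, OH–Cl gauche, OH–OCH3 gauche; 3.8 + 1.8 + 2.6 + 2.3 = 10.5 kJ/mol.
Cl at 240° (eclipsed): iPr–OCH3 eclipsed, F–H eclipsed, OH–Cl eclipsed; 12.6 + 5.2 + 8.7 = 26.5 kJ/mol.
Cl at 300° (staggered): iPr–Cl gauche, iPr–OCH3 gauche, F–OCH3 gauche, OH–Cl gauche; 4.6 + 3.8 + 2.4 + 2.6 = 13.4 kJ/mol.
The maximum (26.5 kJ/mol) occurs with Cl at 240°.

240°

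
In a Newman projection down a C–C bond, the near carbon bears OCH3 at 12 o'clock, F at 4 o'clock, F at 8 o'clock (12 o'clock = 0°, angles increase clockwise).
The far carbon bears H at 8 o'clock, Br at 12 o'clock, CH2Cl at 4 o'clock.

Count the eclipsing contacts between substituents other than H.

Non-H eclipsing pairs: OCH3(0°)/Br(0°); F(120°)/CH2Cl(120°) — 2 interactions.

2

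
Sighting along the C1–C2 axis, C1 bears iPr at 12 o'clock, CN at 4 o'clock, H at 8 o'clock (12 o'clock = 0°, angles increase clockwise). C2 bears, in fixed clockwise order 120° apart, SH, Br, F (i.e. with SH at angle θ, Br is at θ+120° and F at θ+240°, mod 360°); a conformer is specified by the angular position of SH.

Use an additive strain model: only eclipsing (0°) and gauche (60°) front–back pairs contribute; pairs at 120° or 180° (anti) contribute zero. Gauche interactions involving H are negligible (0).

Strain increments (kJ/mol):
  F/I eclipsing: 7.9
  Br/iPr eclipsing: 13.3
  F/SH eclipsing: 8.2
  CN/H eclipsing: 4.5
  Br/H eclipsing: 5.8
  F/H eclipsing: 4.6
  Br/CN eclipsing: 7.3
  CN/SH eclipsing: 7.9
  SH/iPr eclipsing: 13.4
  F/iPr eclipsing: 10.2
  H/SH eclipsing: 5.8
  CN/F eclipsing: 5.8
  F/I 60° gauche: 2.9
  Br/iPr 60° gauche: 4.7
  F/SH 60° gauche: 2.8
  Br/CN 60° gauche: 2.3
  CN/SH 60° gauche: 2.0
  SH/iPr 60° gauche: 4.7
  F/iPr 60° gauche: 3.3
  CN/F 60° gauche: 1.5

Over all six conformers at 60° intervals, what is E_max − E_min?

13.8 kJ/mol

SH at 0° is eclipsed. iPr at 0° is eclipsed with SH at 0° (13.4); CN at 120° is eclipsed with Br at 120° (7.3); H at 240° is eclipsed with F at 240° (4.6). Total 25.3 kJ/mol.
SH at 60° is staggered. iPr at 0° is gauche with SH at 60° (4.7); iPr at 0° is gauche with F at 300° (3.3); CN at 120° is gauche with SH at 60° (2.0); CN at 120° is gauche with Br at 180° (2.3). Total 12.3 kJ/mol.
SH at 120° is eclipsed. iPr at 0° is eclipsed with F at 0° (10.2); CN at 120° is eclipsed with SH at 120° (7.9); H at 240° is eclipsed with Br at 240° (5.8). Total 23.9 kJ/mol.
SH at 180° is staggered. iPr at 0° is gauche with Br at 300° (4.7); iPr at 0° is gauche with F at 60° (3.3); CN at 120° is gauche with SH at 180° (2.0); CN at 120° is gauche with F at 60° (1.5). Total 11.5 kJ/mol.
SH at 240° is eclipsed. iPr at 0° is eclipsed with Br at 0° (13.3); CN at 120° is eclipsed with F at 120° (5.8); H at 240° is eclipsed with SH at 240° (5.8). Total 24.9 kJ/mol.
SH at 300° is staggered. iPr at 0° is gauche with SH at 300° (4.7); iPr at 0° is gauche with Br at 60° (4.7); CN at 120° is gauche with Br at 60° (2.3); CN at 120° is gauche with F at 180° (1.5). Total 13.2 kJ/mol.
Max at 0° (25.3 kJ/mol), min at 180° (11.5 kJ/mol); barrier = 13.8 kJ/mol.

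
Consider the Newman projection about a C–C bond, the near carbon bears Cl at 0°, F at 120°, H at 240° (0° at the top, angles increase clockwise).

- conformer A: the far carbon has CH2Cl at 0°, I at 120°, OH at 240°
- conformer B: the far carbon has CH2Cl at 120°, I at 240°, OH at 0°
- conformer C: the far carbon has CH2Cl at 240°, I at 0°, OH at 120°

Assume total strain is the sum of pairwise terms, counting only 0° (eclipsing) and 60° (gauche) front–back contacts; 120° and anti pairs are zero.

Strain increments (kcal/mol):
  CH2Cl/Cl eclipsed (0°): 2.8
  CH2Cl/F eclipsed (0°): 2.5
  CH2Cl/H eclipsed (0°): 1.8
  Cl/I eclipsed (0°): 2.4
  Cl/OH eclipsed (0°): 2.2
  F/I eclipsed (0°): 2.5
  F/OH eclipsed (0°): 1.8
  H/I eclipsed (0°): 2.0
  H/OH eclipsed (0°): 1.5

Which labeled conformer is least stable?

A

A is eclipsed. Cl at 0° is eclipsed with CH2Cl at 0° (2.8); F at 120° is eclipsed with I at 120° (2.5); H at 240° is eclipsed with OH at 240° (1.5). Total 6.8 kcal/mol.
B is eclipsed. Cl at 0° is eclipsed with OH at 0° (2.2); F at 120° is eclipsed with CH2Cl at 120° (2.5); H at 240° is eclipsed with I at 240° (2.0). Total 6.7 kcal/mol.
C is eclipsed. Cl at 0° is eclipsed with I at 0° (2.4); F at 120° is eclipsed with OH at 120° (1.8); H at 240° is eclipsed with CH2Cl at 240° (1.8). Total 6.0 kcal/mol.
A has the highest total (6.8 kcal/mol).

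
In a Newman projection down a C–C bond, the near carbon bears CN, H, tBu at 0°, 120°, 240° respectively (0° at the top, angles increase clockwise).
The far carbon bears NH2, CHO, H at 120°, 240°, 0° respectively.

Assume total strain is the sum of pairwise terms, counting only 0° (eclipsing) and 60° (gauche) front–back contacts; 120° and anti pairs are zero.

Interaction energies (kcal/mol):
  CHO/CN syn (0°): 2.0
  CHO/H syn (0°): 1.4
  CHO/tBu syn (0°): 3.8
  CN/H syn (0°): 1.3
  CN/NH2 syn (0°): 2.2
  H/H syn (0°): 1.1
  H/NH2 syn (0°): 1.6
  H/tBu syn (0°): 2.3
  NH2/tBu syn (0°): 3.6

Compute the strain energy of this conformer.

This conformer (eclipsed): CN(0°)/H(0°) eclipsed 1.3; H(120°)/NH2(120°) eclipsed 1.6; tBu(240°)/CHO(240°) eclipsed 3.8 → 6.7 kcal/mol.

6.7 kcal/mol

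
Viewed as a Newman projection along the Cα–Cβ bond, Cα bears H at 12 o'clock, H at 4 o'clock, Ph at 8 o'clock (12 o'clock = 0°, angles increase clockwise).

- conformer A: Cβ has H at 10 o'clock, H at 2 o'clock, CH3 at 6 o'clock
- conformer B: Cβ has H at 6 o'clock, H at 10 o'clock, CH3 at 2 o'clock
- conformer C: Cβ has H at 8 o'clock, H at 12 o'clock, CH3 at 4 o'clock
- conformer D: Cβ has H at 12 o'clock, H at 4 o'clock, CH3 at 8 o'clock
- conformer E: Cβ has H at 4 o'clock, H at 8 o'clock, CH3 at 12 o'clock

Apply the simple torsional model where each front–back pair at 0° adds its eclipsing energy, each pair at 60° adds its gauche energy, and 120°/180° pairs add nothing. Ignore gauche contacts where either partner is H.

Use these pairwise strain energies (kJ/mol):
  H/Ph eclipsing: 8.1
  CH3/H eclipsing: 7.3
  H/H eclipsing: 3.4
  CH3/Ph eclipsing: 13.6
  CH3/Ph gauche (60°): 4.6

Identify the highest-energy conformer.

A is staggered. Ph at 240° is gauche with CH3 at 180° (4.6). Total 4.6 kJ/mol.
B (staggered): no non-H gauche contacts → 0.0 kJ/mol.
C is eclipsed. H at 0° is eclipsed with H at 0° (3.4); H at 120° is eclipsed with CH3 at 120° (7.3); Ph at 240° is eclipsed with H at 240° (8.1). Total 18.8 kJ/mol.
D is eclipsed. H at 0° is eclipsed with H at 0° (3.4); H at 120° is eclipsed with H at 120° (3.4); Ph at 240° is eclipsed with CH3 at 240° (13.6). Total 20.4 kJ/mol.
E is eclipsed. H at 0° is eclipsed with CH3 at 0° (7.3); H at 120° is eclipsed with H at 120° (3.4); Ph at 240° is eclipsed with H at 240° (8.1). Total 18.8 kJ/mol.
D has the highest total (20.4 kJ/mol).

D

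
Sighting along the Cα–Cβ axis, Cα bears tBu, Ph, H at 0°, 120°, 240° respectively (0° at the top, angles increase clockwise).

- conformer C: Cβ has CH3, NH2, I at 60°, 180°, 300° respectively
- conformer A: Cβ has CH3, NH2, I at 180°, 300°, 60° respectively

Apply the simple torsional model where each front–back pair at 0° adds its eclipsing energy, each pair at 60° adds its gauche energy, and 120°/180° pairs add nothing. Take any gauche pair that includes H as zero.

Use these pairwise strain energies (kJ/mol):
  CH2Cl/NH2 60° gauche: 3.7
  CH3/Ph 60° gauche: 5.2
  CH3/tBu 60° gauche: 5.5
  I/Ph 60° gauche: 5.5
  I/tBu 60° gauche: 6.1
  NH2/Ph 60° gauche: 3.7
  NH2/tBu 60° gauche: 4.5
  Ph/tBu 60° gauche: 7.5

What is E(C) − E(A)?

C is staggered. tBu at 0° is gauche with CH3 at 60° (5.5); tBu at 0° is gauche with I at 300° (6.1); Ph at 120° is gauche with CH3 at 60° (5.2); Ph at 120° is gauche with NH2 at 180° (3.7). Total 20.5 kJ/mol.
A is staggered. tBu at 0° is gauche with NH2 at 300° (4.5); tBu at 0° is gauche with I at 60° (6.1); Ph at 120° is gauche with CH3 at 180° (5.2); Ph at 120° is gauche with I at 60° (5.5). Total 21.3 kJ/mol.
E(C) − E(A) = 20.5 − 21.3 = -0.8 kJ/mol.

-0.8 kJ/mol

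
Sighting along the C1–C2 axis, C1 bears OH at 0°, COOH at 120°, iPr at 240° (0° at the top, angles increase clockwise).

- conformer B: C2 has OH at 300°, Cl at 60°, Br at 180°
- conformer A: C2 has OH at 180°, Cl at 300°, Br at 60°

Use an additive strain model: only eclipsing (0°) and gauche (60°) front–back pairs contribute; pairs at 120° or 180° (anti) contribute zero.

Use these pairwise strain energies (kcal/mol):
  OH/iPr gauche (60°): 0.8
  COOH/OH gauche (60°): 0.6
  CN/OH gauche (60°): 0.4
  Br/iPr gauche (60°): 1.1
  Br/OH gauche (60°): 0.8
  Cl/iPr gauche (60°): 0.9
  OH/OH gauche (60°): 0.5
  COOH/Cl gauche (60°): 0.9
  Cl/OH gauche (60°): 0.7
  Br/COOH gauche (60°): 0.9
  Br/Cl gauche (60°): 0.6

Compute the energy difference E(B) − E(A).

+0.2 kcal/mol

B (staggered): OH–OH gauche, OH–Cl gauche, COOH–Cl gauche, COOH–Br gauche, iPr–OH gauche, iPr–Br gauche; 0.5 + 0.7 + 0.9 + 0.9 + 0.8 + 1.1 = 4.9 kcal/mol.
A (staggered): OH–Cl gauche, OH–Br gauche, COOH–OH gauche, COOH–Br gauche, iPr–OH gauche, iPr–Cl gauche; 0.7 + 0.8 + 0.6 + 0.9 + 0.8 + 0.9 = 4.7 kcal/mol.
E(B) − E(A) = 4.9 − 4.7 = +0.2 kcal/mol.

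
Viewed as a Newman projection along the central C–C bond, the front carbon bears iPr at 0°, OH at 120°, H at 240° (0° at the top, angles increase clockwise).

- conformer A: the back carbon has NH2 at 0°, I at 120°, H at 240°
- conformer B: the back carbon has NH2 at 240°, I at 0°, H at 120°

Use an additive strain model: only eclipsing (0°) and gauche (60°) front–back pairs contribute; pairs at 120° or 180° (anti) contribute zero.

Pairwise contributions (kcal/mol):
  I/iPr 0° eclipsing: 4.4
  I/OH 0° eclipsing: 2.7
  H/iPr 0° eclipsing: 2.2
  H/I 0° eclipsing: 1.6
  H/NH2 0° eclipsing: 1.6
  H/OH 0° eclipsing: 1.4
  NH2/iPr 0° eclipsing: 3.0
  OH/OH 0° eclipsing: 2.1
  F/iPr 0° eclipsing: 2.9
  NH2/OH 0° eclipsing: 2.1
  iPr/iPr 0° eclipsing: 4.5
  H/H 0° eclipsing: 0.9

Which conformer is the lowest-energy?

A is eclipsed. iPr at 0° is eclipsed with NH2 at 0° (3.0); OH at 120° is eclipsed with I at 120° (2.7); H at 240° is eclipsed with H at 240° (0.9). Total 6.6 kcal/mol.
B is eclipsed. iPr at 0° is eclipsed with I at 0° (4.4); OH at 120° is eclipsed with H at 120° (1.4); H at 240° is eclipsed with NH2 at 240° (1.6). Total 7.4 kcal/mol.
A has the lowest total (6.6 kcal/mol).

A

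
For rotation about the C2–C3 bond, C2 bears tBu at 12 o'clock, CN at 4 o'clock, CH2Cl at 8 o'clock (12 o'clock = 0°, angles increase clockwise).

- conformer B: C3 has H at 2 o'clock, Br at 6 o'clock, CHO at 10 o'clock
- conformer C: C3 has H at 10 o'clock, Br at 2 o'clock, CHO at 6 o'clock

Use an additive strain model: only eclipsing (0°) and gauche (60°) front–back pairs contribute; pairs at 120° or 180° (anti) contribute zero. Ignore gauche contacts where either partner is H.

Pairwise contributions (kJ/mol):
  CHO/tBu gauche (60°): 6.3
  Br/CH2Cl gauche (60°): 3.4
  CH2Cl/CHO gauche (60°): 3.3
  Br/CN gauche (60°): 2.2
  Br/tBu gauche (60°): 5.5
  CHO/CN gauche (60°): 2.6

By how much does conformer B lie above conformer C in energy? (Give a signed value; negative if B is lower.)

+1.6 kJ/mol

B (staggered): tBu–CHO gauche, CN–Br gauche, CH2Cl–Br gauche, CH2Cl–CHO gauche; 6.3 + 2.2 + 3.4 + 3.3 = 15.2 kJ/mol.
C (staggered): tBu–Br gauche, CN–Br gauche, CN–CHO gauche, CH2Cl–CHO gauche; 5.5 + 2.2 + 2.6 + 3.3 = 13.6 kJ/mol.
E(B) − E(C) = 15.2 − 13.6 = +1.6 kJ/mol.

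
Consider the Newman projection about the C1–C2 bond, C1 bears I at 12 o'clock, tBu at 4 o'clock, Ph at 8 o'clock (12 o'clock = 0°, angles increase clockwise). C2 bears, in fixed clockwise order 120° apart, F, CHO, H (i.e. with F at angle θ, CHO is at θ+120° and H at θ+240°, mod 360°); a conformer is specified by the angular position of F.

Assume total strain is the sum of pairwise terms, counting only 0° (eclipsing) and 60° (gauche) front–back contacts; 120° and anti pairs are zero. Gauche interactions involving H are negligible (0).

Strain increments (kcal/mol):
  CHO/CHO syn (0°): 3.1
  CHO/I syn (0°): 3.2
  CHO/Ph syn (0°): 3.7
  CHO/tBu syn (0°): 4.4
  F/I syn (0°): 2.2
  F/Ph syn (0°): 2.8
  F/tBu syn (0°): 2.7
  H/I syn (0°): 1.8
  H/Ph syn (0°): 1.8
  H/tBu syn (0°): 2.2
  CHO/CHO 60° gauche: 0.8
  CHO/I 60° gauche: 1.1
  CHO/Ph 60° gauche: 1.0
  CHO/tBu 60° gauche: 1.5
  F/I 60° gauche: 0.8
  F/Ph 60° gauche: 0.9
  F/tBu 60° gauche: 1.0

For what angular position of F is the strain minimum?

180°

F at 0° is eclipsed. I at 0° is eclipsed with F at 0° (2.2); tBu at 120° is eclipsed with CHO at 120° (4.4); Ph at 240° is eclipsed with H at 240° (1.8). Total 8.4 kcal/mol.
F at 60° is staggered. I at 0° is gauche with F at 60° (0.8); tBu at 120° is gauche with F at 60° (1.0); tBu at 120° is gauche with CHO at 180° (1.5); Ph at 240° is gauche with CHO at 180° (1.0). Total 4.3 kcal/mol.
F at 120° is eclipsed. I at 0° is eclipsed with H at 0° (1.8); tBu at 120° is eclipsed with F at 120° (2.7); Ph at 240° is eclipsed with CHO at 240° (3.7). Total 8.2 kcal/mol.
F at 180° is staggered. I at 0° is gauche with CHO at 300° (1.1); tBu at 120° is gauche with F at 180° (1.0); Ph at 240° is gauche with F at 180° (0.9); Ph at 240° is gauche with CHO at 300° (1.0). Total 4.0 kcal/mol.
F at 240° is eclipsed. I at 0° is eclipsed with CHO at 0° (3.2); tBu at 120° is eclipsed with H at 120° (2.2); Ph at 240° is eclipsed with F at 240° (2.8). Total 8.2 kcal/mol.
F at 300° is staggered. I at 0° is gauche with F at 300° (0.8); I at 0° is gauche with CHO at 60° (1.1); tBu at 120° is gauche with CHO at 60° (1.5); Ph at 240° is gauche with F at 300° (0.9). Total 4.3 kcal/mol.
The minimum (4.0 kcal/mol) occurs with F at 180°.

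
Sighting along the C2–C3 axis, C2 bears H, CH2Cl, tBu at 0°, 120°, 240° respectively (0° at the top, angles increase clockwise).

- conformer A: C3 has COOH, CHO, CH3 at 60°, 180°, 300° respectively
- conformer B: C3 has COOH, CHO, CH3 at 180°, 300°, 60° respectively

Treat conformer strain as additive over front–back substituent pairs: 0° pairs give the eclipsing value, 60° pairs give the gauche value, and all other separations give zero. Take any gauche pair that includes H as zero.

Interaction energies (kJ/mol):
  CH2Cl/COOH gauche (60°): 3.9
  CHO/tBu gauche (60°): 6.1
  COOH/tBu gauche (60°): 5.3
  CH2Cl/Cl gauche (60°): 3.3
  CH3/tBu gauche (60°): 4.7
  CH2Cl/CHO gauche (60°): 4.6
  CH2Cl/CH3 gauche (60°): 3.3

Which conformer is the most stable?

B

A (staggered): CH2Cl–COOH gauche, CH2Cl–CHO gauche, tBu–CHO gauche, tBu–CH3 gauche; 3.9 + 4.6 + 6.1 + 4.7 = 19.3 kJ/mol.
B (staggered): CH2Cl–COOH gauche, CH2Cl–CH3 gauche, tBu–COOH gauche, tBu–CHO gauche; 3.9 + 3.3 + 5.3 + 6.1 = 18.6 kJ/mol.
B has the lowest total (18.6 kJ/mol).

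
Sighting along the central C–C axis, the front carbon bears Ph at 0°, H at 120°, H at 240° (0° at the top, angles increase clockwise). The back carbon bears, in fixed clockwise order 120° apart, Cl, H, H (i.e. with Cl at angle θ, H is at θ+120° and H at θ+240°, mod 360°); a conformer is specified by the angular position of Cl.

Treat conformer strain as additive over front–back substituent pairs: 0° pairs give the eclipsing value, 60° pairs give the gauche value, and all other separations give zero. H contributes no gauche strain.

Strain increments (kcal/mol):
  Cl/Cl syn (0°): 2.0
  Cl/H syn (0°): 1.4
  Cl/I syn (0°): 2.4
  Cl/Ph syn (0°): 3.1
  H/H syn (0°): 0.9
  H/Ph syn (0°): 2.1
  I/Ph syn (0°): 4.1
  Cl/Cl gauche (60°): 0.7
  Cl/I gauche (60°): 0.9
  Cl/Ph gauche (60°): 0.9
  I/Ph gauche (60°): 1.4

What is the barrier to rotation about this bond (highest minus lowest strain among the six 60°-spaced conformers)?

4.9 kcal/mol

Cl at 0° (eclipsed): Ph(0°)/Cl(0°) eclipsed 3.1; H(120°)/H(120°) eclipsed 0.9; H(240°)/H(240°) eclipsed 0.9 → 4.9 kcal/mol.
Cl at 60° (staggered): Ph(0°)/Cl(60°) gauche 0.9 → 0.9 kcal/mol.
Cl at 120° (eclipsed): Ph(0°)/H(0°) eclipsed 2.1; H(120°)/Cl(120°) eclipsed 1.4; H(240°)/H(240°) eclipsed 0.9 → 4.4 kcal/mol.
Cl at 180° (staggered): no non-H gauche contacts → 0.0 kcal/mol.
Cl at 240° (eclipsed): Ph(0°)/H(0°) eclipsed 2.1; H(120°)/H(120°) eclipsed 0.9; H(240°)/Cl(240°) eclipsed 1.4 → 4.4 kcal/mol.
Cl at 300° (staggered): Ph(0°)/Cl(300°) gauche 0.9 → 0.9 kcal/mol.
Max at 0° (4.9 kcal/mol), min at 180° (0.0 kcal/mol); barrier = 4.9 kcal/mol.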